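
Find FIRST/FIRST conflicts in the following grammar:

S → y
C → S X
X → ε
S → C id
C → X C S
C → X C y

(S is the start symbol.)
Yes. S → y / S → C id on { 'y' }; C → S X / C → X C S on { 'y' }; C → S X / C → X C y on { 'y' }; C → X C S / C → X C y on { 'y' }

A FIRST/FIRST conflict occurs when two productions N → α and N → β for the same non-terminal have FIRST(α) ∩ FIRST(β) ≠ ∅ (with ε ∈ FIRST of a nullable right-hand side, so two nullable alternatives also conflict).

FIRST sets of the non-terminals at (or reachable through a nullable prefix from) the front of some alternative:
  FIRST(C) = { 'y' }
  FIRST(S) = { 'y' }
  FIRST(X) = { ε }

Productions for S:
  S → y: FIRST = { 'y' }
  S → C id: FIRST = { 'y' }
Productions for C:
  C → S X: FIRST = { 'y' }
  C → X C S: FIRST = { 'y' }
  C → X C y: FIRST = { 'y' }
X has only one production, so no FIRST/FIRST conflict is possible there.

Conflict for S: S → y and S → C id
  Overlap: { 'y' }
Conflict for C: C → S X and C → X C S
  Overlap: { 'y' }
Conflict for C: C → S X and C → X C y
  Overlap: { 'y' }
Conflict for C: C → X C S and C → X C y
  Overlap: { 'y' }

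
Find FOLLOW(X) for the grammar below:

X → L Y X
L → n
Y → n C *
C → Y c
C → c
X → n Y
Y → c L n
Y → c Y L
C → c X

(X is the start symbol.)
{ $, '*' }

To compute FOLLOW(X), find every occurrence of X on a right-hand side N → α X β: add FIRST(β) \ {ε}, and if β is empty or nullable also add FOLLOW(N). Iterate to a fixed point.

X is the start symbol, so $ ∈ FOLLOW(X).
In X → L Y X: X is at the end; this adds FOLLOW(X) to itself — nothing new
In C → c X: X is at the end, add FOLLOW(C)

The FOLLOW sets referred to above (computed the same way, to a fixed point):
  FOLLOW(C) = { '*' }

Taking the union: FOLLOW(X) = { $, '*' }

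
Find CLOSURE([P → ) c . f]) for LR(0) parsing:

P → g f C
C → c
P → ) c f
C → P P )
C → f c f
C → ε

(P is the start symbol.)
Start with: [P → ) c . f]
The dot precedes the terminal f, so nothing is added.

CLOSURE = { [P → ) c . f] }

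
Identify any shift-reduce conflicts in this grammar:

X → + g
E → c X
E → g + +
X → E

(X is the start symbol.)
Augment with X' → X and build the canonical LR(0) collection (I0 = CLOSURE({[X' → . X]}), then GOTO on every symbol after a dot until no new states appear). It has 10 states:
  I0: { [E → . c X], [E → . g + +], [X → . + g], [X → . E], [X' → . X] }  — shift
  I1: { [X → + . g] }  — shift
  I2: { [X → E .] }  — reduce
  I3: { [X' → X .] }  — accept
  I4: { [E → . c X], [E → . g + +], [E → c . X], [X → . + g], [X → . E] }  — shift
  I5: { [E → g . + +] }  — shift
  I6: { [E → g + . +] }  — shift
  I7: { [E → g + + .] }  — reduce
  I8: { [E → c X .] }  — reduce
  I9: { [X → + g .] }  — reduce

No state contains both a complete item and a shift item.

Answer: No shift-reduce conflicts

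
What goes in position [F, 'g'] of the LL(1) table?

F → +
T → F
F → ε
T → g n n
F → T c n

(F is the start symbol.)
F → T c n

To find M[F, 'g'], we find productions for F where 'g' is in the predict set (PREDICT(N → α) = (FIRST(α) \ {ε}) ∪ (FOLLOW(N) if α ⇒* ε)).

Relevant sets:
  FIRST(T) = { '+', 'c', 'g', ε }
  FOLLOW(F) = { $, 'c' }

F → +: PREDICT = { '+' }
F → ε: PREDICT = { $, 'c' }
F → T c n: PREDICT = { '+', 'c', 'g' }
  'g' is in predict set, so this production goes in M[F, 'g']

M[F, 'g'] = F → T c n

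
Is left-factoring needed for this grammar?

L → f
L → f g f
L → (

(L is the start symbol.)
Left-factoring is needed when two productions for the same non-terminal
share a common prefix on the right-hand side.

Productions for L:
  L → f
  L → f g f
  L → (

Found common prefix 'f' in productions for L

Answer: Yes, L has productions with common prefix 'f'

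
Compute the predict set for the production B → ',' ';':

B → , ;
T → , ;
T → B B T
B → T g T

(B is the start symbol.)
PREDICT(B → ',' ';') = (FIRST(RHS) \ {ε}) ∪ (FOLLOW(B) if ε ∈ FIRST(RHS), i.e. RHS ⇒* ε)
FIRST(',' ';') = { ',' }
ε ∉ FIRST(',' ';'), so FOLLOW(B) is not added.
PREDICT(B → ',' ';') = { ',' }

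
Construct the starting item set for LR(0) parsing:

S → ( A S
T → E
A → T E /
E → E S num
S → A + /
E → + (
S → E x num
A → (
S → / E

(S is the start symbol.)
{ [A → . (], [A → . T E /], [E → . + (], [E → . E S num], [S → . ( A S], [S → . / E], [S → . A + /], [S → . E x num], [S' → . S], [T → . E] }

First, augment the grammar with S' → S
I₀ = CLOSURE({ [S' → . S] }):
  [S' → . S] has the dot before S: add [S → . ( A S], [S → . A + /], [S → . E x num], [S → . / E]
  [S → . A + /] has the dot before A: add [A → . T E /], [A → . (]
  [S → . E x num] has the dot before E: add [E → . E S num], [E → . + (]
  [A → . T E /] has the dot before T: add [T → . E]
No further items can be added.

I₀ = { [A → . (], [A → . T E /], [E → . + (], [E → . E S num], [S → . ( A S], [S → . / E], [S → . A + /], [S → . E x num], [S' → . S], [T → . E] }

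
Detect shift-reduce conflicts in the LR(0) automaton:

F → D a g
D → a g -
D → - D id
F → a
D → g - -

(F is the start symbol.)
A shift-reduce conflict occurs when an LR(0) state has both:
  - a complete (reduce) item [A → α .] (dot at the end), and
  - a shift item [B → β . c γ] (dot before a terminal).

Augment with F' → F and build the canonical LR(0) collection (I0 = CLOSURE({[F' → . F]}), then GOTO on every symbol after a dot until no new states appear). It has 15 states:
  I0: { [D → . - D id], [D → . a g -], [D → . g - -], [F → . D a g], [F → . a], [F' → . F] }  — shift
  I1: { [D → - . D id], [D → . - D id], [D → . a g -], [D → . g - -] }  — shift
  I2: { [F → D . a g] }  — shift
  I3: { [F' → F .] }  — accept
  I4: { [D → a . g -], [F → a .] }  — shift, reduce
  I5: { [D → g . - -] }  — shift
  I6: { [D → g - . -] }  — shift
  I7: { [D → g - - .] }  — reduce
  I8: { [D → a g . -] }  — shift
  I9: { [D → a g - .] }  — reduce
  I10: { [F → D a . g] }  — shift
  I11: { [F → D a g .] }  — reduce
  I12: { [D → - D . id] }  — shift
  I13: { [D → a . g -] }  — shift
  I14: { [D → - D id .] }  — reduce

I4 contains reduce item [F → a .] and shift item [D → a . g -] — shift-reduce conflict.

Answer: Yes — I4: [F → a .] vs [D → a . g -]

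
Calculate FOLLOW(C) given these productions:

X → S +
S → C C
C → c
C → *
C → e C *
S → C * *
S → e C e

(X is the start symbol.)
{ '*', '+', 'c', 'e' }

To compute FOLLOW(C), find every occurrence of C on a right-hand side N → α C β: add FIRST(β) \ {ε}, and if β is empty or nullable also add FOLLOW(N). Iterate to a fixed point.

In S → C C: C is followed by C, add FIRST(C) \ {ε} = { '*', 'c', 'e' }
In S → C C: C is at the end, add FOLLOW(S)
In C → e C *: C is followed by '*', add FIRST('*') \ {ε} = { '*' }
In S → C * *: C is followed by '*' '*', add FIRST('*' '*') \ {ε} = { '*' }
In S → e C e: C is followed by e, add FIRST(e) \ {ε} = { 'e' }

The FOLLOW sets referred to above (computed the same way, to a fixed point):
  FOLLOW(S) = { '+' }

Taking the union: FOLLOW(C) = { '*', '+', 'c', 'e' }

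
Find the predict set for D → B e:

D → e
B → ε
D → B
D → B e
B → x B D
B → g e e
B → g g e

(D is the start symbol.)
{ 'e', 'g', 'x' }

PREDICT(D → B e) = (FIRST(RHS) \ {ε}) ∪ (FOLLOW(D) if ε ∈ FIRST(RHS), i.e. RHS ⇒* ε)
FIRST(B) = { 'g', 'x', ε }
FIRST(B e) = { 'e', 'g', 'x' }
ε ∉ FIRST(B e), so FOLLOW(D) is not added.
PREDICT(D → B e) = { 'e', 'g', 'x' }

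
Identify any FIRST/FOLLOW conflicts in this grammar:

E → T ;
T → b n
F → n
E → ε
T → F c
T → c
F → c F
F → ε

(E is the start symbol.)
Yes. F → c F with FOLLOW(F) on { 'c' }

A FIRST/FOLLOW conflict occurs when a non-terminal N has a nullable alternative N → β (β ⇒* ε) and another alternative N → α with FIRST(α) ∩ FOLLOW(N) ≠ ∅: on such a lookahead the parser cannot decide between expanding α and letting N vanish via β.

Nullable non-terminals: E, F.
FIRST sets used below: FIRST(T) = { 'b', 'c', 'n' }

E: nullable alternative(s) E → ε; FOLLOW(E) = { $ }
  E → T ;: FIRST \ {ε} = { 'b', 'c', 'n' } — disjoint from FOLLOW(E)
  E → ε: FIRST \ {ε} = { } — this is the only nullable alternative, skip

F: nullable alternative(s) F → ε; FOLLOW(F) = { 'c' }
  F → n: FIRST \ {ε} = { 'n' } — disjoint from FOLLOW(F)
  F → c F: FIRST \ {ε} = { 'c' } — overlaps FOLLOW(F) on { 'c' }: CONFLICT
  F → ε: FIRST \ {ε} = { } — this is the only nullable alternative, skip

T has no nullable alternative, so no FIRST/FOLLOW check is needed there.

So the grammar has 1 FIRST/FOLLOW conflict (marked CONFLICT above).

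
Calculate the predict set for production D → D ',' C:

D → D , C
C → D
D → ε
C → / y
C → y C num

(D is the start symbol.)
PREDICT(D → D ',' C) = (FIRST(RHS) \ {ε}) ∪ (FOLLOW(D) if ε ∈ FIRST(RHS), i.e. RHS ⇒* ε)
FIRST(D) = { ',', ε }
FIRST(D ',' C) = { ',' }
ε ∉ FIRST(D ',' C), so FOLLOW(D) is not added.
PREDICT(D → D ',' C) = { ',' }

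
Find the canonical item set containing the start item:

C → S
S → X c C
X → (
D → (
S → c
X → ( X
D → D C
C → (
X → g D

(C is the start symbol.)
{ [C → . (], [C → . S], [C' → . C], [S → . X c C], [S → . c], [X → . ( X], [X → . (], [X → . g D] }

First, augment the grammar with C' → C
I₀ = CLOSURE({ [C' → . C] }):
  [C' → . C] has the dot before C: add [C → . S], [C → . (]
  [C → . S] has the dot before S: add [S → . X c C], [S → . c]
  [S → . X c C] has the dot before X: add [X → . (], [X → . ( X], [X → . g D]
No further items can be added.

I₀ = { [C → . (], [C → . S], [C' → . C], [S → . X c C], [S → . c], [X → . ( X], [X → . (], [X → . g D] }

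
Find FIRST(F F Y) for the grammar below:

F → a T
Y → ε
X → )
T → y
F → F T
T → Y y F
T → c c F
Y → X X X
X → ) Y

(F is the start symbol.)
FIRST sets of the non-terminals involved (from the grammar, by fixed-point iteration):
  FIRST(F) = { 'a' }

To compute FIRST(F F Y), process the symbols left to right:
Symbol F is a non-terminal. Add FIRST(F) \ {ε} = { 'a' }
F is not nullable (ε ∉ FIRST(F)), so stop here.
FIRST(F F Y) = { 'a' }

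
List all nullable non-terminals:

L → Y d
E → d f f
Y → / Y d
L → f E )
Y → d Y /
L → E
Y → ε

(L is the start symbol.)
A non-terminal is nullable if it can derive ε (the empty string): either it has an ε-production, or it has a production whose right-hand side consists entirely of nullable non-terminals.

ε-productions: Y → ε
So Y is immediately nullable.
No further non-terminal can be added: every production for the remaining non-terminals contains a terminal or a non-nullable non-terminal.
Nullable = { 'Y' }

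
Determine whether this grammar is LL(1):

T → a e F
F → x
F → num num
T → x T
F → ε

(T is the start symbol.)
A grammar is LL(1) if for each non-terminal N with multiple productions, the predict sets of those productions are pairwise disjoint, where PREDICT(N → α) = (FIRST(α) \ {ε}) ∪ (FOLLOW(N) if α ⇒* ε).

Relevant sets:
  FOLLOW(F) = { $ }

For T:
  PREDICT(T → a e F) = { 'a' }
  PREDICT(T → x T) = { 'x' }
For F:
  PREDICT(F → x) = { 'x' }
  PREDICT(F → num num) = { 'num' }
  PREDICT(F → ε) = { $ }

All predict sets are disjoint. The grammar IS LL(1).

Answer: Yes, the grammar is LL(1).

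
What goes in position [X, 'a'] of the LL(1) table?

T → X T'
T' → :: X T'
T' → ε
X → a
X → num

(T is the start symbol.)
X → a

To find M[X, 'a'], we find productions for X where 'a' is in the predict set (PREDICT(N → α) = (FIRST(α) \ {ε}) ∪ (FOLLOW(N) if α ⇒* ε)).

X → a: PREDICT = { 'a' }
  'a' is in predict set, so this production goes in M[X, 'a']
X → num: PREDICT = { 'num' }

M[X, 'a'] = X → a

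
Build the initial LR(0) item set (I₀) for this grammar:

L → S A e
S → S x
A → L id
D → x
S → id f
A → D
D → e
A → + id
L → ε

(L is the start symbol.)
{ [L → . S A e], [L → .], [L' → . L], [S → . S x], [S → . id f] }

First, augment the grammar with L' → L
I₀ = CLOSURE({ [L' → . L] }):
  [L' → . L] has the dot before L: add [L → . S A e], [L → .]
  [L → . S A e] has the dot before S: add [S → . S x], [S → . id f]
No further items can be added.

I₀ = { [L → . S A e], [L → .], [L' → . L], [S → . S x], [S → . id f] }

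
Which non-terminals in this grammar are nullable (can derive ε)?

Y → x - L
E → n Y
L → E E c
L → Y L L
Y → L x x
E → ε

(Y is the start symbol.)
{ 'E' }

ε-productions: E → ε
So E is immediately nullable.
No further non-terminal can be added: every production for the remaining non-terminals contains a terminal or a non-nullable non-terminal.
Nullable = { 'E' }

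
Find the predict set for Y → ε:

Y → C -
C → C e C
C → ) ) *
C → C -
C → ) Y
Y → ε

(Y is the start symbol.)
PREDICT(Y → ε) = (FIRST(RHS) \ {ε}) ∪ (FOLLOW(Y) if ε ∈ FIRST(RHS), i.e. RHS ⇒* ε)
The right-hand side is ε (FIRST(ε) = { ε }), so the predict set is FOLLOW(Y) = { $, '-', 'e' }
PREDICT(Y → ε) = { $, '-', 'e' }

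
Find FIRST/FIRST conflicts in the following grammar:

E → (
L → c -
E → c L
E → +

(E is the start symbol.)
A FIRST/FIRST conflict occurs when two productions N → α and N → β for the same non-terminal have FIRST(α) ∩ FIRST(β) ≠ ∅ (with ε ∈ FIRST of a nullable right-hand side, so two nullable alternatives also conflict).

Productions for E:
  E → (: FIRST = { '(' }
  E → c L: FIRST = { 'c' }
  E → +: FIRST = { '+' }
L has only one production, so no FIRST/FIRST conflict is possible there.

All alternatives of each non-terminal have pairwise disjoint FIRST sets.

Answer: No FIRST/FIRST conflicts.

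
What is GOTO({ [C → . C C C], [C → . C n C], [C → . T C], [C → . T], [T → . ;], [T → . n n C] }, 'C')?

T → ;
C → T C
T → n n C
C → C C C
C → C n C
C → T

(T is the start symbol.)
GOTO(I, 'C') = CLOSURE({ [A → αX.β] : [A → α.Xβ] ∈ I, X = 'C' })

Items with dot before 'C', with the dot advanced:
  [C → . C C C] → [C → C . C C]
  [C → . C n C] → [C → C . n C]
Closure of the advanced items:
  [C → C . C C] has the dot before C: add [C → . T C], [C → . C C C], [C → . C n C], [C → . T]
  [C → . T C] has the dot before T: add [T → . ;], [T → . n n C]

GOTO = { [C → . C C C], [C → . C n C], [C → . T C], [C → . T], [C → C . C C], [C → C . n C], [T → . ;], [T → . n n C] }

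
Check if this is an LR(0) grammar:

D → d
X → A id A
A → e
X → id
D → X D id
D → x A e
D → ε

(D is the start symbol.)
A grammar is LR(0) if no state in the canonical LR(0) collection has:
  - both a shift item (dot before a terminal) and a complete item (shift-reduce conflict), or
  - two or more complete items (reduce-reduce conflict; the accept item [D' → D .] counts as a complete item here).

Augment with D' → D and build the canonical LR(0) collection (I0 = CLOSURE({[D' → . D]}), then GOTO on every symbol after a dot until no new states appear). It has 14 states:
  I0: { [A → . e], [D → . X D id], [D → . d], [D → . x A e], [D → .], [D' → . D], [X → . A id A], [X → . id] }  — shift, reduce
  I1: { [X → A . id A] }  — shift
  I2: { [D' → D .] }  — accept
  I3: { [A → . e], [D → . X D id], [D → . d], [D → . x A e], [D → .], [D → X . D id], [X → . A id A], [X → . id] }  — shift, reduce
  I4: { [D → d .] }  — reduce
  I5: { [A → e .] }  — reduce
  I6: { [X → id .] }  — reduce
  I7: { [A → . e], [D → x . A e] }  — shift
  I8: { [D → x A . e] }  — shift
  I9: { [D → x A e .] }  — reduce
  I10: { [D → X D . id] }  — shift
  I11: { [D → X D id .] }  — reduce
  I12: { [A → . e], [X → A id . A] }  — shift
  I13: { [X → A id A .] }  — reduce

Conflict in state I0:
  Shift-reduce conflict between [D → .] and [A → . e]
So the grammar is NOT LR(0).

Answer: No. Shift-reduce conflict between [D → .] and [A → . e]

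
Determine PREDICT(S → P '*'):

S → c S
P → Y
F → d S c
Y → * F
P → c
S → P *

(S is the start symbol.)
PREDICT(S → P '*') = (FIRST(RHS) \ {ε}) ∪ (FOLLOW(S) if ε ∈ FIRST(RHS), i.e. RHS ⇒* ε)
FIRST(P) = { '*', 'c' }
FIRST(P '*') = { '*', 'c' }
ε ∉ FIRST(P '*'), so FOLLOW(S) is not added.
PREDICT(S → P '*') = { '*', 'c' }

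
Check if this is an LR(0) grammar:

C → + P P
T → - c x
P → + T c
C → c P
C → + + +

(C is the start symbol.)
Augment with C' → C and build the canonical LR(0) collection (I0 = CLOSURE({[C' → . C]}), then GOTO on every symbol after a dot until no new states appear). It has 15 states:
  I0: { [C → . + + +], [C → . + P P], [C → . c P], [C' → . C] }  — shift
  I1: { [C → + . + +], [C → + . P P], [P → . + T c] }  — shift
  I2: { [C' → C .] }  — accept
  I3: { [C → c . P], [P → . + T c] }  — shift
  I4: { [P → + . T c], [T → . - c x] }  — shift
  I5: { [C → c P .] }  — reduce
  I6: { [T → - . c x] }  — shift
  I7: { [P → + T . c] }  — shift
  I8: { [P → + T c .] }  — reduce
  I9: { [T → - c . x] }  — shift
  I10: { [T → - c x .] }  — reduce
  I11: { [C → + + . +], [P → + . T c], [T → . - c x] }  — shift
  I12: { [C → + P . P], [P → . + T c] }  — shift
  I13: { [C → + P P .] }  — reduce
  I14: { [C → + + + .] }  — reduce

Every state is either a pure shift/goto state or contains exactly one complete item and nothing to shift — no conflicts. The grammar is LR(0).

Answer: Yes, the grammar is LR(0)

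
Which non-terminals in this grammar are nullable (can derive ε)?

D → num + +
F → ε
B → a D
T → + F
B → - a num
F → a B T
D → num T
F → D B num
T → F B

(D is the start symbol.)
ε-productions: F → ε
So F is immediately nullable.
No further non-terminal can be added: every production for the remaining non-terminals contains a terminal or a non-nullable non-terminal.
Nullable = { 'F' }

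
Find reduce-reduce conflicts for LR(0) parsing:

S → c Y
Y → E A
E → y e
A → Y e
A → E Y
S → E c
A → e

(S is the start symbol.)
No reduce-reduce conflicts

A reduce-reduce conflict occurs when an LR(0) state has two complete items [A → α .] and [B → β .] — both call for a reduction, and with no lookahead the parser cannot choose between them.

Augment with S' → S and build the canonical LR(0) collection (I0 = CLOSURE({[S' → . S]}), then GOTO on every symbol after a dot until no new states appear). It has 15 states:
  I0: { [E → . y e], [S → . E c], [S → . c Y], [S' → . S] }  — shift
  I1: { [S → E . c] }  — shift
  I2: { [S' → S .] }  — accept
  I3: { [E → . y e], [S → c . Y], [Y → . E A] }  — shift
  I4: { [E → y . e] }  — shift
  I5: { [E → y e .] }  — reduce
  I6: { [A → . E Y], [A → . Y e], [A → . e], [E → . y e], [Y → . E A], [Y → E . A] }  — shift
  I7: { [S → c Y .] }  — reduce
  I8: { [Y → E A .] }  — reduce
  I9: { [A → . E Y], [A → . Y e], [A → . e], [A → E . Y], [E → . y e], [Y → . E A], [Y → E . A] }  — shift
  I10: { [A → Y . e] }  — shift
  I11: { [A → e .] }  — reduce
  I12: { [A → Y e .] }  — reduce
  I13: { [A → E Y .], [A → Y . e] }  — shift, reduce
  I14: { [S → E c .] }  — reduce

No state contains more than one complete item.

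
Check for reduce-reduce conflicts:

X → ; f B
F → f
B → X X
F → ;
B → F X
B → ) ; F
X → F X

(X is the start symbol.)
Yes — I12: [B → F X .] vs [X → F X .]

Augment with X' → X and build the canonical LR(0) collection (I0 = CLOSURE({[X' → . X]}), then GOTO on every symbol after a dot until no new states appear). It has 16 states:
  I0: { [F → . ;], [F → . f], [X → . ; f B], [X → . F X], [X' → . X] }  — shift
  I1: { [F → ; .], [X → ; . f B] }  — shift, reduce
  I2: { [F → . ;], [F → . f], [X → . ; f B], [X → . F X], [X → F . X] }  — shift
  I3: { [X' → X .] }  — accept
  I4: { [F → f .] }  — reduce
  I5: { [X → F X .] }  — reduce
  I6: { [B → . ) ; F], [B → . F X], [B → . X X], [F → . ;], [F → . f], [X → . ; f B], [X → . F X], [X → ; f . B] }  — shift
  I7: { [B → ) . ; F] }  — shift
  I8: { [X → ; f B .] }  — reduce
  I9: { [B → F . X], [F → . ;], [F → . f], [X → . ; f B], [X → . F X], [X → F . X] }  — shift
  I10: { [B → X . X], [F → . ;], [F → . f], [X → . ; f B], [X → . F X] }  — shift
  I11: { [B → X X .] }  — reduce
  I12: { [B → F X .], [X → F X .] }  — 2 reduces
  I13: { [B → ) ; . F], [F → . ;], [F → . f] }  — shift
  I14: { [F → ; .] }  — reduce
  I15: { [B → ) ; F .] }  — reduce

I12 contains complete items [B → F X .], [X → F X .] — reduce-reduce conflict.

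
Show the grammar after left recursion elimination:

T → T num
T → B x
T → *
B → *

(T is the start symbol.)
T is directly left-recursive. The standard transformation for
  A → A α₁ | ... | A α_m | β₁ | ... | β_n
is
  A  → β₁ A' | ... | β_n A'
  A' → α₁ A' | ... | α_m A' | ε

T → B x becomes T → B x T'
T → * becomes T → * T'
T → T num becomes T' → num T'
Add T' → ε

Productions for other non-terminals are unchanged:
  B → *

Resulting grammar:
T → B x T'
T → * T'
T' → num T'
T' → ε
B → *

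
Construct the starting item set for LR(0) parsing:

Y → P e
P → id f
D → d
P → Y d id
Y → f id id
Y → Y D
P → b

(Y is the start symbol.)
{ [P → . Y d id], [P → . b], [P → . id f], [Y → . P e], [Y → . Y D], [Y → . f id id], [Y' → . Y] }

First, augment the grammar with Y' → Y
I₀ = CLOSURE({ [Y' → . Y] }):
  [Y' → . Y] has the dot before Y: add [Y → . P e], [Y → . f id id], [Y → . Y D]
  [Y → . P e] has the dot before P: add [P → . id f], [P → . Y d id], [P → . b]
No further items can be added.

I₀ = { [P → . Y d id], [P → . b], [P → . id f], [Y → . P e], [Y → . Y D], [Y → . f id id], [Y' → . Y] }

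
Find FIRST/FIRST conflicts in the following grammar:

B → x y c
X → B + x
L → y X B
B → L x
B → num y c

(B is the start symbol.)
No FIRST/FIRST conflicts.

A FIRST/FIRST conflict occurs when two productions N → α and N → β for the same non-terminal have FIRST(α) ∩ FIRST(β) ≠ ∅ (with ε ∈ FIRST of a nullable right-hand side, so two nullable alternatives also conflict).

FIRST sets of the non-terminals at (or reachable through a nullable prefix from) the front of some alternative:
  FIRST(L) = { 'y' }

Productions for B:
  B → x y c: FIRST = { 'x' }
  B → L x: FIRST = { 'y' }
  B → num y c: FIRST = { 'num' }
X, L have only one production, so no FIRST/FIRST conflict is possible there.

All alternatives of each non-terminal have pairwise disjoint FIRST sets.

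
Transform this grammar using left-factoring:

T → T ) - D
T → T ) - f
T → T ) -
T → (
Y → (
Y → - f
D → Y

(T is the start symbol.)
T → T ) - T'
T' → D
T' → f
T' → ε
T → (
Y → (
Y → - f
D → Y

Left-factoring transforms A → αβ₁ | αβ₂ into A → αA' and A' → β₁ | β₂
(α is the longest common prefix among the alternatives). Repeat until
no nonterminal has two alternatives with a common prefix.

Round 1: T has alternatives sharing prefix 'T ) -'. Introduce T': T → T ) - T'
  Add: T' → D
  Add: T' → f
  Add: T' → ε

No remaining common prefixes — done.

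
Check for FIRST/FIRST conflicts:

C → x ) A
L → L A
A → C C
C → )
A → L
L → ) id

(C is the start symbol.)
Yes. L → L A / L → ')' id on { ')' }; A → C C / A → L on { ')' }

A FIRST/FIRST conflict occurs when two productions N → α and N → β for the same non-terminal have FIRST(α) ∩ FIRST(β) ≠ ∅ (with ε ∈ FIRST of a nullable right-hand side, so two nullable alternatives also conflict).

FIRST sets of the non-terminals at (or reachable through a nullable prefix from) the front of some alternative:
  FIRST(L) = { ')' }
  FIRST(C) = { ')', 'x' }

Productions for C:
  C → x ) A: FIRST = { 'x' }
  C → ): FIRST = { ')' }
Productions for L:
  L → L A: FIRST = { ')' }
  L → ) id: FIRST = { ')' }
Productions for A:
  A → C C: FIRST = { ')', 'x' }
  A → L: FIRST = { ')' }

Conflict for L: L → L A and L → ) id
  Overlap: { ')' }
Conflict for A: A → C C and A → L
  Overlap: { ')' }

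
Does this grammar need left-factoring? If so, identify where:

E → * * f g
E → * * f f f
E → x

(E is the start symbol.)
Yes, E has productions with common prefix '* * f'

Left-factoring is needed when two productions for the same non-terminal
share a common prefix on the right-hand side.

Productions for E:
  E → * * f g
  E → * * f f f
  E → x

Found common prefix '* * f' in productions for E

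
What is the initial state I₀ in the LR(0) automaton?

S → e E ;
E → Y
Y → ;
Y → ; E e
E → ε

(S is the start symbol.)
{ [S → . e E ;], [S' → . S] }

First, augment the grammar with S' → S
I₀ = CLOSURE({ [S' → . S] }):
  [S' → . S] has the dot before S: add [S → . e E ;]
No further items can be added.

I₀ = { [S → . e E ;], [S' → . S] }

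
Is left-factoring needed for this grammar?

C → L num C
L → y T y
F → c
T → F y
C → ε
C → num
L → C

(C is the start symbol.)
No, left-factoring is not needed

Left-factoring is needed when two productions for the same non-terminal
share a common prefix on the right-hand side.

Productions for C:
  C → L num C
  C → ε
  C → num
Productions for L:
  L → y T y
  L → C

No common prefixes found.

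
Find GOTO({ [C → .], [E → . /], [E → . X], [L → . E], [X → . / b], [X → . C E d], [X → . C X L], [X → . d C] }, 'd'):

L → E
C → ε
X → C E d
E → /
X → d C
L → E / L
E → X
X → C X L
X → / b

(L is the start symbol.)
{ [C → .], [X → d . C] }

GOTO(I, 'd') = CLOSURE({ [A → αX.β] : [A → α.Xβ] ∈ I, X = 'd' })

Items with dot before 'd', with the dot advanced:
  [X → . d C] → [X → d . C]
Closure of the advanced items:
  [X → d . C] has the dot before C: add [C → .]

GOTO = { [C → .], [X → d . C] }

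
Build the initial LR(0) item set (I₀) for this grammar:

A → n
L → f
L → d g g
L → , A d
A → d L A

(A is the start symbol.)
First, augment the grammar with A' → A
I₀ = CLOSURE({ [A' → . A] }):
  [A' → . A] has the dot before A: add [A → . n], [A → . d L A]
No further items can be added.

I₀ = { [A → . d L A], [A → . n], [A' → . A] }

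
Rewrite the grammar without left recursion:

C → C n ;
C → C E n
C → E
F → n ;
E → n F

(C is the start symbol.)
C → E C'
C' → n ; C'
C' → E n C'
C' → ε
F → n ;
E → n F

C is directly left-recursive. The standard transformation for
  A → A α₁ | ... | A α_m | β₁ | ... | β_n
is
  A  → β₁ A' | ... | β_n A'
  A' → α₁ A' | ... | α_m A' | ε

C → E becomes C → E C'
C → C n ; becomes C' → n ; C'
C → C E n becomes C' → E n C'
Add C' → ε

Productions for other non-terminals are unchanged:
  F → n ;
  E → n F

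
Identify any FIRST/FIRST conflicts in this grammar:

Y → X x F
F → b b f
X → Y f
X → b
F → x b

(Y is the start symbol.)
Yes. X → Y f / X → b on { 'b' }

A FIRST/FIRST conflict occurs when two productions N → α and N → β for the same non-terminal have FIRST(α) ∩ FIRST(β) ≠ ∅ (with ε ∈ FIRST of a nullable right-hand side, so two nullable alternatives also conflict).

FIRST sets of the non-terminals at (or reachable through a nullable prefix from) the front of some alternative:
  FIRST(Y) = { 'b' }

Productions for F:
  F → b b f: FIRST = { 'b' }
  F → x b: FIRST = { 'x' }
Productions for X:
  X → Y f: FIRST = { 'b' }
  X → b: FIRST = { 'b' }
Y has only one production, so no FIRST/FIRST conflict is possible there.

Conflict for X: X → Y f and X → b
  Overlap: { 'b' }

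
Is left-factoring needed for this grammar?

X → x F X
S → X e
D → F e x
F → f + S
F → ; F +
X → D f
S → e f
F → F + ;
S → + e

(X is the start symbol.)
No, left-factoring is not needed

Left-factoring is needed when two productions for the same non-terminal
share a common prefix on the right-hand side.

Productions for X:
  X → x F X
  X → D f
Productions for S:
  S → X e
  S → e f
  S → + e
Productions for F:
  F → f + S
  F → ; F +
  F → F + ;

No common prefixes found.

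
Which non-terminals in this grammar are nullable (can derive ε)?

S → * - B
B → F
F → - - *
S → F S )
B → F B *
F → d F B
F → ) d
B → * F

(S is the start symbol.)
There are no ε-productions, so no non-terminal can derive ε.
No non-terminals are nullable.

Answer: None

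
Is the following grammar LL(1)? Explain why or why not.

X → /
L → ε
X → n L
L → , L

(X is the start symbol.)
Relevant sets:
  FOLLOW(L) = { $ }

For X:
  PREDICT(X → '/') = { '/' }
  PREDICT(X → n L) = { 'n' }
For L:
  PREDICT(L → ε) = { $ }
  PREDICT(L → ',' L) = { ',' }

All predict sets are disjoint. The grammar IS LL(1).

Answer: Yes, the grammar is LL(1).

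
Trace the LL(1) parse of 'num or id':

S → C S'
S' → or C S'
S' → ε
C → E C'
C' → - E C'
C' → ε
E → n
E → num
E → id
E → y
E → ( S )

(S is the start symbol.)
Stack is shown with the top on the left.

Stack        Input        Action
--------------------------------
S $          num or id $  output S → C S'
C S' $       num or id $  output C → E C'
E C' S' $    num or id $  output E → num
num C' S' $  num or id $  match 'num'
C' S' $      or id $      output C' → ε
S' $         or id $      output S' → or C S'
or C S' $    or id $      match 'or'
C S' $       id $         output C → E C'
E C' S' $    id $         output E → id
id C' S' $   id $         match 'id'
C' S' $      $            output C' → ε
S' $         $            output S' → ε
$            $            accept

The string is accepted.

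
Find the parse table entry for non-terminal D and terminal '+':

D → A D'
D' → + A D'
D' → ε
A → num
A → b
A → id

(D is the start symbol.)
To find M[D, '+'], we find productions for D where '+' is in the predict set (PREDICT(N → α) = (FIRST(α) \ {ε}) ∪ (FOLLOW(N) if α ⇒* ε)).

Relevant sets:
  FIRST(A) = { 'b', 'id', 'num' }

D → A D': PREDICT = { 'b', 'id', 'num' }

M[D, '+'] is empty (no production applies)

Answer: Empty (error entry)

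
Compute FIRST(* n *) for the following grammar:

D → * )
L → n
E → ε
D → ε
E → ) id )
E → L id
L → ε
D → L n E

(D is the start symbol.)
{ '*' }

To compute FIRST(* n *), process the symbols left to right:
Symbol * is a terminal. Add '*' and stop.
FIRST(* n *) = { '*' }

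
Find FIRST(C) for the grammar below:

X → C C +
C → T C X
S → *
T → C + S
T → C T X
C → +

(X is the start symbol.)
To compute FIRST(C), examine every production with C on the left-hand side, reading each right-hand side left to right until a non-nullable symbol is reached.

FIRST sets of the other non-terminals involved (by the same procedure, iterated to a fixed point):
  FIRST(T) = { '+' }

From C → T C X:
  - T is a non-terminal: add FIRST(T) \ {ε} = { '+' }
    T is not nullable, so stop
From C → +:
  - '+' is a terminal: add '+' and stop

Collecting: FIRST(C) = { '+' }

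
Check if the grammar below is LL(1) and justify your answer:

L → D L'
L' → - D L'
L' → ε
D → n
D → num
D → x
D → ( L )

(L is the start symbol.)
Relevant sets:
  FOLLOW(L') = { $, ')' }

For L':
  PREDICT(L' → '-' D L') = { '-' }
  PREDICT(L' → ε) = { $, ')' }
For D:
  PREDICT(D → n) = { 'n' }
  PREDICT(D → num) = { 'num' }
  PREDICT(D → x) = { 'x' }
  PREDICT(D → '(' L ')') = { '(' }
L has a single production, so nothing to check there.

All predict sets are disjoint. The grammar IS LL(1).

Answer: Yes, the grammar is LL(1).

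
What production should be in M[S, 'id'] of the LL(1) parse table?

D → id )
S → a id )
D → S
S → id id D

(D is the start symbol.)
S → id id D

To find M[S, 'id'], we find productions for S where 'id' is in the predict set (PREDICT(N → α) = (FIRST(α) \ {ε}) ∪ (FOLLOW(N) if α ⇒* ε)).

S → a id ): PREDICT = { 'a' }
S → id id D: PREDICT = { 'id' }
  'id' is in predict set, so this production goes in M[S, 'id']

M[S, 'id'] = S → id id D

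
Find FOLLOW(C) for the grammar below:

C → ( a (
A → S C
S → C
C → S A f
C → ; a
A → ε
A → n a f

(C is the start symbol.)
To compute FOLLOW(C), find every occurrence of C on a right-hand side N → α C β: add FIRST(β) \ {ε}, and if β is empty or nullable also add FOLLOW(N). Iterate to a fixed point.

C is the start symbol, so $ ∈ FOLLOW(C).
In A → S C: C is at the end, add FOLLOW(A)
In S → C: C is at the end, add FOLLOW(S)

The FOLLOW sets referred to above (computed the same way, to a fixed point):
  FOLLOW(A) = { 'f' }
  FOLLOW(S) = { '(', ';', 'f', 'n' }

Taking the union: FOLLOW(C) = { $, '(', ';', 'f', 'n' }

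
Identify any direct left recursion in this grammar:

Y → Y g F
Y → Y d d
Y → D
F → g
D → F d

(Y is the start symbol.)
Direct left recursion occurs when N → N α for some non-terminal N (the right-hand side begins with the left-hand side itself).

Y → Y g F: LEFT RECURSIVE (starts with Y)
Y → Y d d: LEFT RECURSIVE (starts with Y)
Y → D: starts with D
F → g: starts with g
D → F d: starts with F

The grammar has direct left recursion on: Y.

Answer: Yes, Y is left-recursive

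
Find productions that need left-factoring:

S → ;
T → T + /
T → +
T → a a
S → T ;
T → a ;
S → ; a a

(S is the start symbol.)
Yes, S has productions with common prefix ';'; T has productions with common prefix 'a'

Left-factoring is needed when two productions for the same non-terminal
share a common prefix on the right-hand side.

Productions for S:
  S → ;
  S → T ;
  S → ; a a
Productions for T:
  T → T + /
  T → +
  T → a a
  T → a ;

Found common prefix ';' in productions for S
Found common prefix 'a' in productions for T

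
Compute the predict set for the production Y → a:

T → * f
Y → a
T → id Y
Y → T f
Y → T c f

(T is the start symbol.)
{ 'a' }

PREDICT(Y → a) = (FIRST(RHS) \ {ε}) ∪ (FOLLOW(Y) if ε ∈ FIRST(RHS), i.e. RHS ⇒* ε)
FIRST(a) = { 'a' }
ε ∉ FIRST(a), so FOLLOW(Y) is not added.
PREDICT(Y → a) = { 'a' }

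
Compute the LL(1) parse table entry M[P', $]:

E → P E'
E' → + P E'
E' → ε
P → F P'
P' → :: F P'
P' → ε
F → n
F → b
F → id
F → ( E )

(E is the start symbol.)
P' → ε

To find M[P', $], we find productions for P' where $ is in the predict set (PREDICT(N → α) = (FIRST(α) \ {ε}) ∪ (FOLLOW(N) if α ⇒* ε)).

Relevant sets:
  FOLLOW(P') = { $, ')', '+' }

P' → :: F P': PREDICT = { '::' }
P' → ε: PREDICT = { $, ')', '+' }
  $ is in predict set, so this production goes in M[P', $]

M[P', $] = P' → ε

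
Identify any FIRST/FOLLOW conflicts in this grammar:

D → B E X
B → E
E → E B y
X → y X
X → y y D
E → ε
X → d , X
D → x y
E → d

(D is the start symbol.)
Yes. E → E B y with FOLLOW(E) on { 'd', 'y' }; E → d with FOLLOW(E) on { 'd' }

Nullable non-terminals: B, E.
FIRST sets used below: FIRST(E) = { 'd', 'y', ε }, FIRST(B) = { 'd', 'y', ε }
B has a nullable alternative but only one production, so nothing to check.

E: nullable alternative(s) E → ε; FOLLOW(E) = { 'd', 'y' }
  E → E B y: FIRST \ {ε} = { 'd', 'y' } — overlaps FOLLOW(E) on { 'd', 'y' }: CONFLICT
  E → ε: FIRST \ {ε} = { } — this is the only nullable alternative, skip
  E → d: FIRST \ {ε} = { 'd' } — overlaps FOLLOW(E) on { 'd' }: CONFLICT

D, X have no nullable alternative, so no FIRST/FOLLOW check is needed there.

So the grammar has 2 FIRST/FOLLOW conflicts (marked CONFLICT above).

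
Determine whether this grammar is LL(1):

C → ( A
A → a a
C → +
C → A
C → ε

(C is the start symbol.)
Yes, the grammar is LL(1).

A grammar is LL(1) if for each non-terminal N with multiple productions, the predict sets of those productions are pairwise disjoint, where PREDICT(N → α) = (FIRST(α) \ {ε}) ∪ (FOLLOW(N) if α ⇒* ε).

Relevant sets:
  FIRST(A) = { 'a' }
  FOLLOW(C) = { $ }

For C:
  PREDICT(C → '(' A) = { '(' }
  PREDICT(C → '+') = { '+' }
  PREDICT(C → A) = { 'a' }
  PREDICT(C → ε) = { $ }
A has a single production, so nothing to check there.

All predict sets are disjoint. The grammar IS LL(1).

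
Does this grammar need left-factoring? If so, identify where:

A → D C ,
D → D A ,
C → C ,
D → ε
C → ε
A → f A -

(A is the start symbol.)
No, left-factoring is not needed

Left-factoring is needed when two productions for the same non-terminal
share a common prefix on the right-hand side.

Productions for A:
  A → D C ,
  A → f A -
Productions for D:
  D → D A ,
  D → ε
Productions for C:
  C → C ,
  C → ε

No common prefixes found.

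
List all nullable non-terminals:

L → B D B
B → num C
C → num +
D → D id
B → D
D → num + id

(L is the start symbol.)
None

There are no ε-productions, so no non-terminal can derive ε.
No non-terminals are nullable.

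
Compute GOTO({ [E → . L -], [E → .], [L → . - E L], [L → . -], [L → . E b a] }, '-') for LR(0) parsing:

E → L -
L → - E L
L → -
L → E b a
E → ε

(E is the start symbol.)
GOTO(I, '-') = CLOSURE({ [A → αX.β] : [A → α.Xβ] ∈ I, X = '-' })

Items with dot before '-', with the dot advanced:
  [L → . -] → [L → - .]
  [L → . - E L] → [L → - . E L]
Closure of the advanced items:
  [L → - . E L] has the dot before E: add [E → . L -], [E → .]
  [E → . L -] has the dot before L: add [L → . - E L], [L → . -], [L → . E b a]

GOTO = { [E → . L -], [E → .], [L → - . E L], [L → - .], [L → . - E L], [L → . -], [L → . E b a] }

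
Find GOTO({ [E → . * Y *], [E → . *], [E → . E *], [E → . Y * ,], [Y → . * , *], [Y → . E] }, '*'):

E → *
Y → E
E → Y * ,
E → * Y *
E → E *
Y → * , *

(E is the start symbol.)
{ [E → * . Y *], [E → * .], [E → . * Y *], [E → . *], [E → . E *], [E → . Y * ,], [Y → * . , *], [Y → . * , *], [Y → . E] }

GOTO(I, '*') = CLOSURE({ [A → αX.β] : [A → α.Xβ] ∈ I, X = '*' })

Items with dot before '*', with the dot advanced:
  [E → . *] → [E → * .]
  [E → . * Y *] → [E → * . Y *]
  [Y → . * , *] → [Y → * . , *]
Closure of the advanced items:
  [E → * . Y *] has the dot before Y: add [Y → . E], [Y → . * , *]
  [Y → . E] has the dot before E: add [E → . *], [E → . Y * ,], [E → . * Y *], [E → . E *]

GOTO = { [E → * . Y *], [E → * .], [E → . * Y *], [E → . *], [E → . E *], [E → . Y * ,], [Y → * . , *], [Y → . * , *], [Y → . E] }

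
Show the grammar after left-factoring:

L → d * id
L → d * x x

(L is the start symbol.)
L → d * L'
L' → id
L' → x x

Left-factoring transforms A → αβ₁ | αβ₂ into A → αA' and A' → β₁ | β₂
(α is the longest common prefix among the alternatives). Repeat until
no nonterminal has two alternatives with a common prefix.

Round 1: L has alternatives sharing prefix 'd *'. Introduce L': L → d * L'
  Add: L' → id
  Add: L' → x x

No remaining common prefixes — done.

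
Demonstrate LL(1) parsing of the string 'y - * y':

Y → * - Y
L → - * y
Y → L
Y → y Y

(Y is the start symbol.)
Stack is shown with the top on the left.

Stack    Input      Action
--------------------------
Y $      y - * y $  output Y → y Y
y Y $    y - * y $  match 'y'
Y $      - * y $    output Y → L
L $      - * y $    output L → - * y
- * y $  - * y $    match '-'
* y $    * y $      match '*'
y $      y $        match 'y'
$        $          accept

The string is accepted.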